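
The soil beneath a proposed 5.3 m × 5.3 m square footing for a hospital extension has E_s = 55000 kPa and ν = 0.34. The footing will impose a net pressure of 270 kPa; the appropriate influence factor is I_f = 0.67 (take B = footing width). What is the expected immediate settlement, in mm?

Immediate (elastic) settlement: S_e = q·B·(1−ν²)/E_s · I_f.
S_e = 270 × 5.3 × (1 − 0.34²) / 55000 × 0.67
    = 270 × 5.3 × 0.8844 / 55000 × 0.67
    = 0.01542 m = 15.42 mm

S_e ≈ 15.4 mm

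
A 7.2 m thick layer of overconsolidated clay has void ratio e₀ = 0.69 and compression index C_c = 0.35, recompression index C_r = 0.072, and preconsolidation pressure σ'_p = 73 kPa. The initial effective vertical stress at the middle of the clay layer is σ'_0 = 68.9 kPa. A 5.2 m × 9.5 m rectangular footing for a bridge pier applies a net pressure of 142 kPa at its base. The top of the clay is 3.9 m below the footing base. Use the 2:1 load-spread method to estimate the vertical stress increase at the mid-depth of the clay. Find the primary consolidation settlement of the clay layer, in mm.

S_c ≈ 220 mm

Mid-depth of clay below the footing base: z = 3.9 + 7.2/2 = 7.5 m.
Stress increase at mid-clay by the 2:1 spreading method:
Δσ = qBL/((B+z)(L+z)) = 142×5.2×9.5/((5.2+7.5)(9.5+7.5)) = 32.491 kPa
Final effective stress: σ'_f = 68.9 + 32.491 = 101.39 kPa.
σ'_f = 101.39 > σ'_p = 73 kPa, so the stress path crosses the preconsolidation pressure — recompression up to σ'_p, then virgin compression beyond:
S_c = H/(1+e₀)·[C_r·log₁₀(σ'_p/σ'_0) + C_c·log₁₀(σ'_f/σ'_p)]
    = 7.2/1.69 × [0.072×log₁₀(73/68.9) + 0.35×log₁₀(101.39/73)]
    = 4.2604 × [0.0018075 + 0.049935] = 0.2204 m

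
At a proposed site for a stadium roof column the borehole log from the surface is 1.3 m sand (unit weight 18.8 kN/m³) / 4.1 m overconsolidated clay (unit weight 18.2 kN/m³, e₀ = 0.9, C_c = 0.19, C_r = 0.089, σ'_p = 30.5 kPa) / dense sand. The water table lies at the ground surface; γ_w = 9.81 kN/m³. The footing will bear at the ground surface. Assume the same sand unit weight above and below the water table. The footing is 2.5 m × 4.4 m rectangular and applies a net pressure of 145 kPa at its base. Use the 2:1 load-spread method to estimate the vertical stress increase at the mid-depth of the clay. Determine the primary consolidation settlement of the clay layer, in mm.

S_c ≈ 137 mm

Mid-depth of clay below the ground surface: z = 1.3 + 4.1/2 = 3.35 m.
Total vertical stress at mid-clay: σ_v = 18.8×1.3 + 18.2×2.05 = 61.75 kPa.
Pore pressure: u = 9.81×(3.35 − 0) = 32.864 kPa.
Initial effective stress: σ'_0 = σ_v − u = 61.75 − 32.864 = 28.886 kPa.
Stress increase at mid-clay by the 2:1 spreading method:
Δσ = qBL/((B+z)(L+z)) = 145×2.5×4.4/((2.5+3.35)(4.4+3.35)) = 35.181 kPa
Final effective stress: σ'_f = 28.886 + 35.181 = 64.067 kPa.
σ'_f = 64.067 > σ'_p = 30.5 kPa, so the stress path crosses the preconsolidation pressure — recompression up to σ'_p, then virgin compression beyond:
S_c = H/(1+e₀)·[C_r·log₁₀(σ'_p/σ'_0) + C_c·log₁₀(σ'_f/σ'_p)]
    = 4.1/1.9 × [0.089×log₁₀(30.5/28.886) + 0.19×log₁₀(64.067/30.5)]
    = 2.1579 × [0.0021015 + 0.061244] = 0.1367 m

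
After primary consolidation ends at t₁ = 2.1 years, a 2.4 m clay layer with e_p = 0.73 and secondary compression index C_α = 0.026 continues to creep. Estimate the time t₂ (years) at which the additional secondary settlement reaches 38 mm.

t₂ ≈ 23.8 years

S_s = C_α·H/(1+e_p)·log₁₀(t₂/t₁) ⇒ log₁₀(t₂/t₁) = S_s·(1+e_p)/(C_α·H).
log₁₀(t₂/t₁) = 0.038 × (1+0.73) / (0.026×2.4) = 1.054
t₂ = t₁ × 10^1.054 = 2.1 × 11.31 = 23.75 years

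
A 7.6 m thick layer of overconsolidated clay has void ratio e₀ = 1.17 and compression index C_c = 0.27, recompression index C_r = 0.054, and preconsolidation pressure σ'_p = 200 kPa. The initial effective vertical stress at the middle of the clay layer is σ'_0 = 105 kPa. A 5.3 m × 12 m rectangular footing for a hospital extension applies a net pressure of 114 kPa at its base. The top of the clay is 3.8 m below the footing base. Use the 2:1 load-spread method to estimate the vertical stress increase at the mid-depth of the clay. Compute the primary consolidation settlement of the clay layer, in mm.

Mid-depth of clay below the footing base: z = 3.8 + 7.6/2 = 7.6 m.
Stress increase at mid-clay by the 2:1 spreading method:
Δσ = qBL/((B+z)(L+z)) = 114×5.3×12/((5.3+7.6)(12+7.6)) = 28.676 kPa
Final effective stress: σ'_f = 105 + 28.676 = 133.68 kPa.
σ'_f = 133.68 ≤ σ'_p = 200 kPa, so the clay remains overconsolidated and only the recompression index applies:
S_c = C_r·H/(1+e₀)·log₁₀(σ'_f/σ'_0) = 0.054×7.6/2.17×log₁₀(133.68/105)
    = 0.18912 × 0.10488 = 0.01984 m

S_c ≈ 19.8 mm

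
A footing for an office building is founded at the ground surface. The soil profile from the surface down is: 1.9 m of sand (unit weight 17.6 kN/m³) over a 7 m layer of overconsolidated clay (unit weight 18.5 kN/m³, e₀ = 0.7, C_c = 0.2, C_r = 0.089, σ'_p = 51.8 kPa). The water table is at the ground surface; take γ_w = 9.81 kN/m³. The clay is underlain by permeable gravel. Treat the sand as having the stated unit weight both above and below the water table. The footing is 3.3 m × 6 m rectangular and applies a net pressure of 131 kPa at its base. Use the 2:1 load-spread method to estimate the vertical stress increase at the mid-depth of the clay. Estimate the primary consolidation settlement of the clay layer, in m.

Mid-depth of clay below the ground surface: z = 1.9 + 7/2 = 5.4 m.
Total vertical stress at mid-clay: σ_v = 17.6×1.9 + 18.5×3.5 = 98.19 kPa.
Pore pressure: u = 9.81×(5.4 − 0) = 52.974 kPa.
Initial effective stress: σ'_0 = σ_v − u = 98.19 − 52.974 = 45.216 kPa.
Stress increase at mid-clay by the 2:1 spreading method:
Δσ = qBL/((B+z)(L+z)) = 131×3.3×6/((3.3+5.4)(6+5.4)) = 26.152 kPa
Final effective stress: σ'_f = 45.216 + 26.152 = 71.368 kPa.
σ'_f = 71.368 > σ'_p = 51.8 kPa, so the stress path crosses the preconsolidation pressure — recompression up to σ'_p, then virgin compression beyond:
S_c = H/(1+e₀)·[C_r·log₁₀(σ'_p/σ'_0) + C_c·log₁₀(σ'_f/σ'_p)]
    = 7/1.7 × [0.089×log₁₀(51.8/45.216) + 0.2×log₁₀(71.368/51.8)]
    = 4.1176 × [0.0052543 + 0.027835] = 0.1362 m

S_c ≈ 0.136 m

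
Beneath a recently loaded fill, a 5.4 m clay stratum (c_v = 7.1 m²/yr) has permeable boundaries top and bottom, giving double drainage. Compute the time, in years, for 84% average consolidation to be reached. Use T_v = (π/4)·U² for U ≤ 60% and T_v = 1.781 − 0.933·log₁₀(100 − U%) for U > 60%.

Drainage path length: H_d = H/2 = 2.7 m (double drainage).
U > 60%: T_v = 1.781 − 0.933·log₁₀(100 − 84) = 0.65756.
t = T_v·H_d²/c_v = 0.65756×2.7²/7.1 = 0.6752 years.

t ≈ 0.675 years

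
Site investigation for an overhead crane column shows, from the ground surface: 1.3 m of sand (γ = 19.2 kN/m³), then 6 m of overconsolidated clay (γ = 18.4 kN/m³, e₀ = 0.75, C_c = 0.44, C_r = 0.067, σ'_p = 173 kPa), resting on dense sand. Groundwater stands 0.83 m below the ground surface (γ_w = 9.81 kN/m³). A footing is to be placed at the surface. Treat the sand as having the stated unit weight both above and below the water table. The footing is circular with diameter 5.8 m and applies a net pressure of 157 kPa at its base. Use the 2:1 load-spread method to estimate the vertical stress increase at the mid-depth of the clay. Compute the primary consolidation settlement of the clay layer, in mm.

S_c ≈ 75.1 mm

Mid-depth of clay below the ground surface: z = 1.3 + 6/2 = 4.3 m.
Total vertical stress at mid-clay: σ_v = 19.2×1.3 + 18.4×3 = 80.16 kPa.
Pore pressure: u = 9.81×(4.3 − 0.83) = 34.041 kPa.
Initial effective stress: σ'_0 = σ_v − u = 80.16 − 34.041 = 46.119 kPa.
Stress increase at mid-clay by the 2:1 spreading method:
Δσ ≈ qD²/(D+z)² = 157×5.8²/(5.8+4.3)² = 51.774 kPa
Final effective stress: σ'_f = 46.119 + 51.774 = 97.893 kPa.
σ'_f = 97.893 ≤ σ'_p = 173 kPa, so the clay remains overconsolidated and only the recompression index applies:
S_c = C_r·H/(1+e₀)·log₁₀(σ'_f/σ'_0) = 0.067×6/1.75×log₁₀(97.893/46.119)
    = 0.22972 × 0.32687 = 0.07509 m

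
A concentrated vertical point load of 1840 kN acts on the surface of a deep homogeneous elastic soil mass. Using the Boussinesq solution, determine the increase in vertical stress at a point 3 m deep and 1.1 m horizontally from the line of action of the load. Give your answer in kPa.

Δσ_z ≈ 71.2 kPa

Boussinesq vertical stress below a point load on an elastic half-space:
Δσ_z = 3P/(2πz²) · [1 + (r/z)²]^(−5/2)
r/z = 1.1/3 = 0.36667; [1+(r/z)²]^(−5/2) = 0.72953.
Δσ_z = 3×1840/(2π×3²) × 0.72953 = 97.615 × 0.72953 = 71.21 kPa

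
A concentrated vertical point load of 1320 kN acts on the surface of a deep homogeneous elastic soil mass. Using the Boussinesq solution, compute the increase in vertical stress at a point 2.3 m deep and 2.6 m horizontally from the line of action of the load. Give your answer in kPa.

Δσ_z ≈ 15.2 kPa

Boussinesq vertical stress below a point load on an elastic half-space:
Δσ_z = 3P/(2πz²) · [1 + (r/z)²]^(−5/2)
r/z = 2.6/2.3 = 1.1304; [1+(r/z)²]^(−5/2) = 0.12769.
Δσ_z = 3×1320/(2π×2.3²) × 0.12769 = 119.14 × 0.12769 = 15.21 kPa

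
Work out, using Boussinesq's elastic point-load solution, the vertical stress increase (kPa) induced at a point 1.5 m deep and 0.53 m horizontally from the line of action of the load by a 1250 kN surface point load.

Δσ_z ≈ 198 kPa

Boussinesq vertical stress below a point load on an elastic half-space:
Δσ_z = 3P/(2πz²) · [1 + (r/z)²]^(−5/2)
r/z = 0.53/1.5 = 0.35333; [1+(r/z)²]^(−5/2) = 0.74519.
Δσ_z = 3×1250/(2π×1.5²) × 0.74519 = 265.26 × 0.74519 = 197.7 kPa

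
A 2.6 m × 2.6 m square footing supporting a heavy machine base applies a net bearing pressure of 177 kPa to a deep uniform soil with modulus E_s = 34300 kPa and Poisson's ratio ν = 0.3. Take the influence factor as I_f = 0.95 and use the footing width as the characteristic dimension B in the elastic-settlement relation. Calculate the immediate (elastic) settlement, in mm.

Immediate (elastic) settlement: S_e = q·B·(1−ν²)/E_s · I_f.
S_e = 177 × 2.6 × (1 − 0.3²) / 34300 × 0.95
    = 177 × 2.6 × 0.91 / 34300 × 0.95
    = 0.0116 m = 11.6 mm

S_e ≈ 11.6 mm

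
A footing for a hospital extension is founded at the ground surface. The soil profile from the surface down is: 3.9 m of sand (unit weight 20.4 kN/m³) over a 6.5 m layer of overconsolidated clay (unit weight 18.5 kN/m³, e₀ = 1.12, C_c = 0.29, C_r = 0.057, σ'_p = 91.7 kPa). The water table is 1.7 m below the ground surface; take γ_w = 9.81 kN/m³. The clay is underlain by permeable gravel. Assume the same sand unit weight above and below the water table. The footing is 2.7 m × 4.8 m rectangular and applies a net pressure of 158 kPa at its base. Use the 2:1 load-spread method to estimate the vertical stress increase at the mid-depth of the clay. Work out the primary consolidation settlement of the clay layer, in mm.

Mid-depth of clay below the ground surface: z = 3.9 + 6.5/2 = 7.15 m.
Total vertical stress at mid-clay: σ_v = 20.4×3.9 + 18.5×3.25 = 139.69 kPa.
Pore pressure: u = 9.81×(7.15 − 1.7) = 53.465 kPa.
Initial effective stress: σ'_0 = σ_v − u = 139.69 − 53.465 = 86.225 kPa.
Stress increase at mid-clay by the 2:1 spreading method:
Δσ = qBL/((B+z)(L+z)) = 158×2.7×4.8/((2.7+7.15)(4.8+7.15)) = 17.396 kPa
Final effective stress: σ'_f = 86.225 + 17.396 = 103.62 kPa.
σ'_f = 103.62 > σ'_p = 91.7 kPa, so the stress path crosses the preconsolidation pressure — recompression up to σ'_p, then virgin compression beyond:
S_c = H/(1+e₀)·[C_r·log₁₀(σ'_p/σ'_0) + C_c·log₁₀(σ'_f/σ'_p)]
    = 6.5/2.12 × [0.057×log₁₀(91.7/86.225) + 0.29×log₁₀(103.62/91.7)]
    = 3.066 × [0.001524 + 0.015392] = 0.05186 m

S_c ≈ 51.9 mm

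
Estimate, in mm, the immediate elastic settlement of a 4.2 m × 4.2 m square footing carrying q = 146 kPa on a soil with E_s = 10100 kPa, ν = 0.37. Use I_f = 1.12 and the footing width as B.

S_e ≈ 58.7 mm

Immediate (elastic) settlement: S_e = q·B·(1−ν²)/E_s · I_f.
S_e = 146 × 4.2 × (1 − 0.37²) / 10100 × 1.12
    = 146 × 4.2 × 0.8631 / 10100 × 1.12
    = 0.05869 m = 58.69 mm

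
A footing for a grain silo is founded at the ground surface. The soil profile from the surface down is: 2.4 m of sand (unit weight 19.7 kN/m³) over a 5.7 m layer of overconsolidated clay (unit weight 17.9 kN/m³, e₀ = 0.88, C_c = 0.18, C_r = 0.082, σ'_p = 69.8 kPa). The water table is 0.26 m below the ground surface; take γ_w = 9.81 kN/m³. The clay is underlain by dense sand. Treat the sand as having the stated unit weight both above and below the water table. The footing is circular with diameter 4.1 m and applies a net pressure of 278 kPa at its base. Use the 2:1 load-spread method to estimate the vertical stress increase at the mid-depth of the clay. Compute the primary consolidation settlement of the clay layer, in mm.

S_c ≈ 129 mm

Mid-depth of clay below the ground surface: z = 2.4 + 5.7/2 = 5.25 m.
Total vertical stress at mid-clay: σ_v = 19.7×2.4 + 17.9×2.85 = 98.295 kPa.
Pore pressure: u = 9.81×(5.25 − 0.26) = 48.952 kPa.
Initial effective stress: σ'_0 = σ_v − u = 98.295 − 48.952 = 49.343 kPa.
Stress increase at mid-clay by the 2:1 spreading method:
Δσ ≈ qD²/(D+z)² = 278×4.1²/(4.1+5.25)² = 53.455 kPa
Final effective stress: σ'_f = 49.343 + 53.455 = 102.8 kPa.
σ'_f = 102.8 > σ'_p = 69.8 kPa, so the stress path crosses the preconsolidation pressure — recompression up to σ'_p, then virgin compression beyond:
S_c = H/(1+e₀)·[C_r·log₁₀(σ'_p/σ'_0) + C_c·log₁₀(σ'_f/σ'_p)]
    = 5.7/1.88 × [0.082×log₁₀(69.8/49.343) + 0.18×log₁₀(102.8/69.8)]
    = 3.0319 × [0.012352 + 0.030265] = 0.1292 m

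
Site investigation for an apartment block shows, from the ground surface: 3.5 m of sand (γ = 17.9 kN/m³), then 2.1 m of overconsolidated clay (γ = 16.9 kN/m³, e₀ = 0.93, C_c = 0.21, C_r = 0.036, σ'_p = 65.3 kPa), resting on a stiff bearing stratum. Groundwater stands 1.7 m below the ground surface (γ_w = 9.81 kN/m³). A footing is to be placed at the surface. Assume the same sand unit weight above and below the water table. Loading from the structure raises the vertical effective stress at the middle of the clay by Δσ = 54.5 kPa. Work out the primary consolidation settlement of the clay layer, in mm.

Mid-depth of clay below the ground surface: z = 3.5 + 2.1/2 = 4.55 m.
Total vertical stress at mid-clay: σ_v = 17.9×3.5 + 16.9×1.05 = 80.395 kPa.
Pore pressure: u = 9.81×(4.55 − 1.7) = 27.959 kPa.
Initial effective stress: σ'_0 = σ_v − u = 80.395 − 27.959 = 52.436 kPa.
Final effective stress: σ'_f = 52.436 + 54.5 = 106.94 kPa.
σ'_f = 106.94 > σ'_p = 65.3 kPa, so the stress path crosses the preconsolidation pressure — recompression up to σ'_p, then virgin compression beyond:
S_c = H/(1+e₀)·[C_r·log₁₀(σ'_p/σ'_0) + C_c·log₁₀(σ'_f/σ'_p)]
    = 2.1/1.93 × [0.036×log₁₀(65.3/52.436) + 0.21×log₁₀(106.94/65.3)]
    = 1.0881 × [0.0034302 + 0.044988] = 0.05268 m

S_c ≈ 52.7 mm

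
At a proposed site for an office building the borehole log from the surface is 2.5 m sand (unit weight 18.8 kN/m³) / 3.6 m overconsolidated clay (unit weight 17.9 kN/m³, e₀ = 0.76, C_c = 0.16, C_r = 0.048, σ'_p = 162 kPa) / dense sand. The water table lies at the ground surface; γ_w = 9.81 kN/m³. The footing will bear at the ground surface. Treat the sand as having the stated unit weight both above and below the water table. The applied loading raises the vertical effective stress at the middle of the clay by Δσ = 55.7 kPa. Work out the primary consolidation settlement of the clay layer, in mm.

Mid-depth of clay below the ground surface: z = 2.5 + 3.6/2 = 4.3 m.
Total vertical stress at mid-clay: σ_v = 18.8×2.5 + 17.9×1.8 = 79.22 kPa.
Pore pressure: u = 9.81×(4.3 − 0) = 42.183 kPa.
Initial effective stress: σ'_0 = σ_v − u = 79.22 − 42.183 = 37.037 kPa.
Final effective stress: σ'_f = 37.037 + 55.7 = 92.737 kPa.
σ'_f = 92.737 ≤ σ'_p = 162 kPa, so the clay remains overconsolidated and only the recompression index applies:
S_c = C_r·H/(1+e₀)·log₁₀(σ'_f/σ'_0) = 0.048×3.6/1.76×log₁₀(92.737/37.037)
    = 0.098184 × 0.39862 = 0.03914 m

S_c ≈ 39.1 mm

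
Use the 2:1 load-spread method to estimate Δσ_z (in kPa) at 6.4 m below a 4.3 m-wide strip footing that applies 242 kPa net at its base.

Δσ_z ≈ 97.3 kPa

By the 2:1 method the load spreads at 1 horizontal : 2 vertical, so at depth z the loaded area has grown by z in each plan dimension:
Δσ = qB/(B+z) = 242×4.3/(4.3+6.4) = 97.252 kPa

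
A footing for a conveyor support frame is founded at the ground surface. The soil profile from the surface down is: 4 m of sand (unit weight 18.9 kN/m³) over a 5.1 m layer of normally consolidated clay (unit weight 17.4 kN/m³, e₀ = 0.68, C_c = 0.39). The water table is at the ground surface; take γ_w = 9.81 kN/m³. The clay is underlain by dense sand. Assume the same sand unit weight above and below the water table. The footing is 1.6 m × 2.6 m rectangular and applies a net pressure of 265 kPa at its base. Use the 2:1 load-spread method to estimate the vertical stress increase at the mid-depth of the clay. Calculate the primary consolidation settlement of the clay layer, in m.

S_c ≈ 0.121 m

Mid-depth of clay below the ground surface: z = 4 + 5.1/2 = 6.55 m.
Total vertical stress at mid-clay: σ_v = 18.9×4 + 17.4×2.55 = 119.97 kPa.
Pore pressure: u = 9.81×(6.55 − 0) = 64.255 kPa.
Initial effective stress: σ'_0 = σ_v − u = 119.97 − 64.255 = 55.715 kPa.
Stress increase at mid-clay by the 2:1 spreading method:
Δσ = qBL/((B+z)(L+z)) = 265×1.6×2.6/((1.6+6.55)(2.6+6.55)) = 14.783 kPa
Final effective stress: σ'_f = σ'_0 + Δσ = 55.715 + 14.783 = 70.498 kPa.
Normally consolidated clay, so the full stress increment lies on the virgin compression line:
S_c = C_c·H/(1+e₀)·log₁₀(σ'_f/σ'_0) = 0.39×5.1/(1+0.68)×log₁₀(70.498/55.715)
    = 1.1839 × 0.1022 = 0.121 m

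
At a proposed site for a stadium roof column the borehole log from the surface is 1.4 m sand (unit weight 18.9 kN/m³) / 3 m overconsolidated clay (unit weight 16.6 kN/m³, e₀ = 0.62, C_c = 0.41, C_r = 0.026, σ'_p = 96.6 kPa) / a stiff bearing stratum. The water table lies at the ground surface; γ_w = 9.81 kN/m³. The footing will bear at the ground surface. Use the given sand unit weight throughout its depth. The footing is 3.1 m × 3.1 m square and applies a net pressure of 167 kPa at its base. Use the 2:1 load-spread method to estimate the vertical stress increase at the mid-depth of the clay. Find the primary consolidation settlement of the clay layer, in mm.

S_c ≈ 22.6 mm

Mid-depth of clay below the ground surface: z = 1.4 + 3/2 = 2.9 m.
Total vertical stress at mid-clay: σ_v = 18.9×1.4 + 16.6×1.5 = 51.36 kPa.
Pore pressure: u = 9.81×(2.9 − 0) = 28.449 kPa.
Initial effective stress: σ'_0 = σ_v − u = 51.36 − 28.449 = 22.911 kPa.
Stress increase at mid-clay by the 2:1 spreading method:
Δσ = qBL/((B+z)(L+z)) = 167×3.1×3.1/((3.1+2.9)(3.1+2.9)) = 44.58 kPa
Final effective stress: σ'_f = 22.911 + 44.58 = 67.491 kPa.
σ'_f = 67.491 ≤ σ'_p = 96.6 kPa, so the clay remains overconsolidated and only the recompression index applies:
S_c = C_r·H/(1+e₀)·log₁₀(σ'_f/σ'_0) = 0.026×3/1.62×log₁₀(67.491/22.911)
    = 0.048149 × 0.4692 = 0.02259 m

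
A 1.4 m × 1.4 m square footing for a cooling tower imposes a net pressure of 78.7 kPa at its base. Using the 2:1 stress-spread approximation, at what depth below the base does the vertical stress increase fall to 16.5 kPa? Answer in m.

2:1 spreading — at depth z the loaded area has grown by z in each plan dimension:
qB²/(B+z)² = Δσ_z ⇒ z = B(√(q/Δσ_z) − 1) = 1.4×(√(78.7/16.5) − 1) = 1.658 m

z ≈ 1.66 m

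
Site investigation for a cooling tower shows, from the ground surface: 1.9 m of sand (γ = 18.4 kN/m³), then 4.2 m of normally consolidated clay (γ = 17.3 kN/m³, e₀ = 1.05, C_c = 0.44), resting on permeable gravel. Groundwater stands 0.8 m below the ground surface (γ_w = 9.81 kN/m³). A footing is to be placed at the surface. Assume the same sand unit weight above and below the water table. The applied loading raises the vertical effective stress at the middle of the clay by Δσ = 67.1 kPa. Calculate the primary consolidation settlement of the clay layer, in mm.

S_c ≈ 386 mm

Mid-depth of clay below the ground surface: z = 1.9 + 4.2/2 = 4 m.
Total vertical stress at mid-clay: σ_v = 18.4×1.9 + 17.3×2.1 = 71.29 kPa.
Pore pressure: u = 9.81×(4 − 0.8) = 31.392 kPa.
Initial effective stress: σ'_0 = σ_v − u = 71.29 − 31.392 = 39.898 kPa.
Final effective stress: σ'_f = σ'_0 + Δσ = 39.898 + 67.1 = 107 kPa.
Normally consolidated clay, so the full stress increment lies on the virgin compression line:
S_c = C_c·H/(1+e₀)·log₁₀(σ'_f/σ'_0) = 0.44×4.2/(1+1.05)×log₁₀(107/39.898)
    = 0.90146 × 0.42843 = 0.3862 m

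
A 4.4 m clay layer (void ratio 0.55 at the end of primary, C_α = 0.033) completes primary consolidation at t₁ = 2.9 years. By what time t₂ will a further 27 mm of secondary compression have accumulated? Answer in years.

t₂ ≈ 5.63 years

S_s = C_α·H/(1+e_p)·log₁₀(t₂/t₁) ⇒ log₁₀(t₂/t₁) = S_s·(1+e_p)/(C_α·H).
log₁₀(t₂/t₁) = 0.027 × (1+0.55) / (0.033×4.4) = 0.2882
t₂ = t₁ × 10^0.2882 = 2.9 × 1.942 = 5.631 years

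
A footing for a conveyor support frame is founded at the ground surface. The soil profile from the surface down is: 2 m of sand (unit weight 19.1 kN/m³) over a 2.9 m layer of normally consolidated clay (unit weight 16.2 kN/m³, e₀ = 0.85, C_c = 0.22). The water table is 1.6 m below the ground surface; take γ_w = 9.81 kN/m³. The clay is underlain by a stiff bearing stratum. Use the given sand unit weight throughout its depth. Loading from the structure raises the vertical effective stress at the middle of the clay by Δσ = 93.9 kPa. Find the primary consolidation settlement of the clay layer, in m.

Mid-depth of clay below the ground surface: z = 2 + 2.9/2 = 3.45 m.
Total vertical stress at mid-clay: σ_v = 19.1×2 + 16.2×1.45 = 61.69 kPa.
Pore pressure: u = 9.81×(3.45 − 1.6) = 18.149 kPa.
Initial effective stress: σ'_0 = σ_v − u = 61.69 − 18.149 = 43.541 kPa.
Final effective stress: σ'_f = σ'_0 + Δσ = 43.541 + 93.9 = 137.44 kPa.
Normally consolidated clay, so the full stress increment lies on the virgin compression line:
S_c = C_c·H/(1+e₀)·log₁₀(σ'_f/σ'_0) = 0.22×2.9/(1+0.85)×log₁₀(137.44/43.541)
    = 0.34486 × 0.49921 = 0.1722 m

S_c ≈ 0.172 m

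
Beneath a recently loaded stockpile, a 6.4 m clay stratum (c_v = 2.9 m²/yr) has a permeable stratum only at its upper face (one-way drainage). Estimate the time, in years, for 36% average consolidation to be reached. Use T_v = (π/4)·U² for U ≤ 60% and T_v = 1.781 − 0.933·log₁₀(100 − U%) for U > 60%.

Drainage path length: H_d = H = 6.4 m (single drainage).
U ≤ 60%: T_v = (π/4)·U² = (π/4)×0.36² = 0.10179.
t = T_v·H_d²/c_v = 0.10179×6.4²/2.9 = 1.438 years.

t ≈ 1.44 years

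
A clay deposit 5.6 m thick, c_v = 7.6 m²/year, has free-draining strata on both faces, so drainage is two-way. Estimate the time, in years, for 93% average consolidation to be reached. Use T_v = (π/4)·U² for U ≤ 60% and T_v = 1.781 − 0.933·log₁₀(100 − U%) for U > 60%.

Drainage path length: H_d = H/2 = 2.8 m (double drainage).
U > 60%: T_v = 1.781 − 0.933·log₁₀(100 − 93) = 0.99252.
t = T_v·H_d²/c_v = 0.99252×2.8²/7.6 = 1.024 years.

t ≈ 1.02 years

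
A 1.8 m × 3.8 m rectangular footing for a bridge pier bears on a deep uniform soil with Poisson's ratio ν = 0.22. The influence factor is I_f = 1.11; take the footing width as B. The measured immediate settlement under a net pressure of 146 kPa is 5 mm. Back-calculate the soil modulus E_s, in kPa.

S_e = q·B·(1−ν²)/E_s · I_f  ⇒  E_s = q·B·(1−ν²)·I_f / S_e.
E_s = 146 × 1.8 × 0.9516 × 1.11 / 0.005 = 55520 kPa

E_s ≈ 55500 kPa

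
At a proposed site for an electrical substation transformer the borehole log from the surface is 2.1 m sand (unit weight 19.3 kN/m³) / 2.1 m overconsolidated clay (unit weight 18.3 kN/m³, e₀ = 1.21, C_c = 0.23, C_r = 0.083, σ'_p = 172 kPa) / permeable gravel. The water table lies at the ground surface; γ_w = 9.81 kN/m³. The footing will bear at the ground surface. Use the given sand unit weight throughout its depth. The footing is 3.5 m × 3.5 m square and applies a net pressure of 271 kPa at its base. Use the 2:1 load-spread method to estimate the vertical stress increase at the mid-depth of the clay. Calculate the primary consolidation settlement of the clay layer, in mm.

Mid-depth of clay below the ground surface: z = 2.1 + 2.1/2 = 3.15 m.
Total vertical stress at mid-clay: σ_v = 19.3×2.1 + 18.3×1.05 = 59.745 kPa.
Pore pressure: u = 9.81×(3.15 − 0) = 30.902 kPa.
Initial effective stress: σ'_0 = σ_v − u = 59.745 − 30.902 = 28.843 kPa.
Stress increase at mid-clay by the 2:1 spreading method:
Δσ = qBL/((B+z)(L+z)) = 271×3.5×3.5/((3.5+3.15)(3.5+3.15)) = 75.069 kPa
Final effective stress: σ'_f = 28.843 + 75.069 = 103.91 kPa.
σ'_f = 103.91 ≤ σ'_p = 172 kPa, so the clay remains overconsolidated and only the recompression index applies:
S_c = C_r·H/(1+e₀)·log₁₀(σ'_f/σ'_0) = 0.083×2.1/2.21×log₁₀(103.91/28.843)
    = 0.078869 × 0.55662 = 0.0439 m

S_c ≈ 43.9 mm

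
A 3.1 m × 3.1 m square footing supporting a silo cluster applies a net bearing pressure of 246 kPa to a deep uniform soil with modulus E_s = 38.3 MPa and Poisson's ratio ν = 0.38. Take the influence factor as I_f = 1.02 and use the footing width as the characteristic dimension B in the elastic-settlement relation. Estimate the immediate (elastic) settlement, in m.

S_e ≈ 0.0174 m

Immediate (elastic) settlement: S_e = q·B·(1−ν²)/E_s · I_f.
E_s = 38.3 MPa = 38300 kPa.
S_e = 246 × 3.1 × (1 − 0.38²) / 38300 × 1.02
    = 246 × 3.1 × 0.8556 / 38300 × 1.02
    = 0.01738 m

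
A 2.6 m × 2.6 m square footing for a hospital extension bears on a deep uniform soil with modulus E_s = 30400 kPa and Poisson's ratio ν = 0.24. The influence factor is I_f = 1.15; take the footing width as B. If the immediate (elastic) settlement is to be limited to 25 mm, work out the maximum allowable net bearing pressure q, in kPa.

q ≈ 270 kPa

S_e = q·B·(1−ν²)/E_s · I_f  ⇒  q = S_e·E_s / (B·(1−ν²)·I_f).
q = 0.025 × 30400 / (2.6 × 0.9424 × 1.15) = 269.7 kPa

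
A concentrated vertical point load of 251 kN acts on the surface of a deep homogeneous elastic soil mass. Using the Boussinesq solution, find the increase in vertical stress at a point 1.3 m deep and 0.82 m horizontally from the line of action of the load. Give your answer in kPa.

Boussinesq vertical stress below a point load on an elastic half-space:
Δσ_z = 3P/(2πz²) · [1 + (r/z)²]^(−5/2)
r/z = 0.82/1.3 = 0.63077; [1+(r/z)²]^(−5/2) = 0.43285.
Δσ_z = 3×251/(2π×1.3²) × 0.43285 = 70.913 × 0.43285 = 30.69 kPa

Δσ_z ≈ 30.7 kPa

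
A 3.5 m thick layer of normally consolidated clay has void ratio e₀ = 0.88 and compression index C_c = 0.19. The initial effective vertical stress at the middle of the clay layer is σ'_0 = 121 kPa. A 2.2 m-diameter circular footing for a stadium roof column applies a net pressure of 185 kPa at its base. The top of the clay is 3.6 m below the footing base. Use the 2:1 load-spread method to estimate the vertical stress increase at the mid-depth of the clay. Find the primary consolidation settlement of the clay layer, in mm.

Mid-depth of clay below the footing base: z = 3.6 + 3.5/2 = 5.35 m.
Stress increase at mid-clay by the 2:1 spreading method:
Δσ ≈ qD²/(D+z)² = 185×2.2²/(2.2+5.35)² = 15.708 kPa
Final effective stress: σ'_f = σ'_0 + Δσ = 121 + 15.708 = 136.71 kPa.
Normally consolidated clay, so the full stress increment lies on the virgin compression line:
S_c = C_c·H/(1+e₀)·log₁₀(σ'_f/σ'_0) = 0.19×3.5/(1+0.88)×log₁₀(136.71/121)
    = 0.35372 × 0.053015 = 0.01875 m

S_c ≈ 18.8 mm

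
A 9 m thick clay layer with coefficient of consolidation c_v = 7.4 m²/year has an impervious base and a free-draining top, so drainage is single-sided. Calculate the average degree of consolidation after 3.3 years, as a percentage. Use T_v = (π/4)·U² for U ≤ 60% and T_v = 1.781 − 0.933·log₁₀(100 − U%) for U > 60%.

Drainage path length: H_d = H = 9 m (single drainage).
T_v = c_v·t/H_d² = 7.4×3.3/9² = 0.30148.
T_v = 0.30148 corresponds to the U > 60% branch:
U = 1 − 10^((1.781 − T_v)/0.933)/100 = 0.6147

U ≈ 61.5 %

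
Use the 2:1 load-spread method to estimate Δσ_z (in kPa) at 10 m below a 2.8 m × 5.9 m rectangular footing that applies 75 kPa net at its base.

By the 2:1 method the load spreads at 1 horizontal : 2 vertical, so at depth z the loaded area has grown by z in each plan dimension:
Δσ = qBL/((B+z)(L+z)) = 75×2.8×5.9/((2.8+10)(5.9+10)) = 6.0879 kPa

Δσ_z ≈ 6.09 kPa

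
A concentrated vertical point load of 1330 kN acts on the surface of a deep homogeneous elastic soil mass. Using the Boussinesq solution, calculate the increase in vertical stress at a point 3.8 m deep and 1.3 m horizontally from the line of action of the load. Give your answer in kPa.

Boussinesq vertical stress below a point load on an elastic half-space:
Δσ_z = 3P/(2πz²) · [1 + (r/z)²]^(−5/2)
r/z = 1.3/3.8 = 0.34211; [1+(r/z)²]^(−5/2) = 0.75828.
Δσ_z = 3×1330/(2π×3.8²) × 0.75828 = 43.977 × 0.75828 = 33.35 kPa

Δσ_z ≈ 33.3 kPa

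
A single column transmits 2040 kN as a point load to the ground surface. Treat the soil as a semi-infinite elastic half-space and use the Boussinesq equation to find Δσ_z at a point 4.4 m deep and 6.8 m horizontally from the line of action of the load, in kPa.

Δσ_z ≈ 2.38 kPa

Boussinesq vertical stress below a point load on an elastic half-space:
Δσ_z = 3P/(2πz²) · [1 + (r/z)²]^(−5/2)
r/z = 6.8/4.4 = 1.5455; [1+(r/z)²]^(−5/2) = 0.047316.
Δσ_z = 3×2040/(2π×4.4²) × 0.047316 = 50.311 × 0.047316 = 2.381 kPa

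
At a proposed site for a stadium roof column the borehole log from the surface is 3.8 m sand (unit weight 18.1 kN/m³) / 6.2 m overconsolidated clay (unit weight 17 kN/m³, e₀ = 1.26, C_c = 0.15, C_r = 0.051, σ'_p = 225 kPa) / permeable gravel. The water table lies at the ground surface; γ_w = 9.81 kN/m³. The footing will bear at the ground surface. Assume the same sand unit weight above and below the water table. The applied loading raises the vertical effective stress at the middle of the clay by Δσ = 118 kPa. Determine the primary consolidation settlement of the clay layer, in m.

S_c ≈ 0.0706 m

Mid-depth of clay below the ground surface: z = 3.8 + 6.2/2 = 6.9 m.
Total vertical stress at mid-clay: σ_v = 18.1×3.8 + 17×3.1 = 121.48 kPa.
Pore pressure: u = 9.81×(6.9 − 0) = 67.689 kPa.
Initial effective stress: σ'_0 = σ_v − u = 121.48 − 67.689 = 53.791 kPa.
Final effective stress: σ'_f = 53.791 + 118 = 171.79 kPa.
σ'_f = 171.79 ≤ σ'_p = 225 kPa, so the clay remains overconsolidated and only the recompression index applies:
S_c = C_r·H/(1+e₀)·log₁₀(σ'_f/σ'_0) = 0.051×6.2/2.26×log₁₀(171.79/53.791)
    = 0.13991 × 0.50429 = 0.07056 m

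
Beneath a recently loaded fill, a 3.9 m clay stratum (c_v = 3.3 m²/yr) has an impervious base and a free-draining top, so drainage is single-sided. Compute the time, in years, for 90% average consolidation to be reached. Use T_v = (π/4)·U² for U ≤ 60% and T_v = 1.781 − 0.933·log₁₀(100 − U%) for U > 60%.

t ≈ 3.91 years

Drainage path length: H_d = H = 3.9 m (single drainage).
U > 60%: T_v = 1.781 − 0.933·log₁₀(100 − 90) = 0.848.
t = T_v·H_d²/c_v = 0.848×3.9²/3.3 = 3.909 years.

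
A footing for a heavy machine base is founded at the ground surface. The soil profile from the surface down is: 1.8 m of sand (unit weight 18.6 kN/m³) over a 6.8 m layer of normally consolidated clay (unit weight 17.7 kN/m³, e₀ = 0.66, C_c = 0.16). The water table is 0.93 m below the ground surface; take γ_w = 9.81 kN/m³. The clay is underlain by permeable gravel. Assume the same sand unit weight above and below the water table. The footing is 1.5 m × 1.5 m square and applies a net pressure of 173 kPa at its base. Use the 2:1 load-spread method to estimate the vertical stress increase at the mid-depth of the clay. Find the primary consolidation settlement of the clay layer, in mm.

S_c ≈ 44.1 mm

Mid-depth of clay below the ground surface: z = 1.8 + 6.8/2 = 5.2 m.
Total vertical stress at mid-clay: σ_v = 18.6×1.8 + 17.7×3.4 = 93.66 kPa.
Pore pressure: u = 9.81×(5.2 − 0.93) = 41.889 kPa.
Initial effective stress: σ'_0 = σ_v − u = 93.66 − 41.889 = 51.771 kPa.
Stress increase at mid-clay by the 2:1 spreading method:
Δσ = qBL/((B+z)(L+z)) = 173×1.5×1.5/((1.5+5.2)(1.5+5.2)) = 8.6712 kPa
Final effective stress: σ'_f = σ'_0 + Δσ = 51.771 + 8.6712 = 60.442 kPa.
Normally consolidated clay, so the full stress increment lies on the virgin compression line:
S_c = C_c·H/(1+e₀)·log₁₀(σ'_f/σ'_0) = 0.16×6.8/(1+0.66)×log₁₀(60.442/51.771)
    = 0.65542 × 0.067252 = 0.04408 m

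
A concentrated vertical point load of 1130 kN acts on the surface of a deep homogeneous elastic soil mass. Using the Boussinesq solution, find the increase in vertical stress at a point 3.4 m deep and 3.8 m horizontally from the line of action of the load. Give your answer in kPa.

Δσ_z ≈ 6.15 kPa

Boussinesq vertical stress below a point load on an elastic half-space:
Δσ_z = 3P/(2πz²) · [1 + (r/z)²]^(−5/2)
r/z = 3.8/3.4 = 1.1176; [1+(r/z)²]^(−5/2) = 0.13181.
Δσ_z = 3×1130/(2π×3.4²) × 0.13181 = 46.673 × 0.13181 = 6.152 kPa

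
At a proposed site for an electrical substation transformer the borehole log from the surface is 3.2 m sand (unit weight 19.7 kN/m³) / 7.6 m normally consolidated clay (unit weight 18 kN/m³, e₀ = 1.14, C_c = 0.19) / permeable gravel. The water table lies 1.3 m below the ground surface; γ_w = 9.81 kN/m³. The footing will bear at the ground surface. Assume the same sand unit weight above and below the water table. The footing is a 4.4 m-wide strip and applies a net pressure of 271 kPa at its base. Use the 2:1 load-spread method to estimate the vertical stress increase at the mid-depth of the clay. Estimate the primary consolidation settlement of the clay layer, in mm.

Mid-depth of clay below the ground surface: z = 3.2 + 7.6/2 = 7 m.
Total vertical stress at mid-clay: σ_v = 19.7×3.2 + 18×3.8 = 131.44 kPa.
Pore pressure: u = 9.81×(7 − 1.3) = 55.917 kPa.
Initial effective stress: σ'_0 = σ_v − u = 131.44 − 55.917 = 75.523 kPa.
Stress increase at mid-clay by the 2:1 spreading method:
Δσ = qB/(B+z) = 271×4.4/(4.4+7) = 104.6 kPa
Final effective stress: σ'_f = σ'_0 + Δσ = 75.523 + 104.6 = 180.12 kPa.
Normally consolidated clay, so the full stress increment lies on the virgin compression line:
S_c = C_c·H/(1+e₀)·log₁₀(σ'_f/σ'_0) = 0.19×7.6/(1+1.14)×log₁₀(180.12/75.523)
    = 0.67477 × 0.37748 = 0.2547 m

S_c ≈ 255 mm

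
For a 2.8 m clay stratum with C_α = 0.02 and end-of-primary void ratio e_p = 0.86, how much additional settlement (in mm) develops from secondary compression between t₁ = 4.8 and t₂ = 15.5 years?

Secondary compression: S_s = C_α·H/(1+e_p)·log₁₀(t₂/t₁)
S_s = 0.02×2.8/(1+0.86)×log₁₀(15.5/4.8)
    = 0.03011 × 0.5091 = 0.01533 m

S_s ≈ 15.3 mm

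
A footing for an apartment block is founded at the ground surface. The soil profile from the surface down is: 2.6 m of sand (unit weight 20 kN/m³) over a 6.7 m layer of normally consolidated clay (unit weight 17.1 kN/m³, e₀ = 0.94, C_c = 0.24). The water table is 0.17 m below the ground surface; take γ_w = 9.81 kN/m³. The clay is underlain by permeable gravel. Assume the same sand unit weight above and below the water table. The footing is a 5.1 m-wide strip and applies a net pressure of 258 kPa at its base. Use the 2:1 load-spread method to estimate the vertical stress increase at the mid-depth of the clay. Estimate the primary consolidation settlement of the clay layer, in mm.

S_c ≈ 426 mm

Mid-depth of clay below the ground surface: z = 2.6 + 6.7/2 = 5.95 m.
Total vertical stress at mid-clay: σ_v = 20×2.6 + 17.1×3.35 = 109.28 kPa.
Pore pressure: u = 9.81×(5.95 − 0.17) = 56.702 kPa.
Initial effective stress: σ'_0 = σ_v − u = 109.28 − 56.702 = 52.578 kPa.
Stress increase at mid-clay by the 2:1 spreading method:
Δσ = qB/(B+z) = 258×5.1/(5.1+5.95) = 119.08 kPa
Final effective stress: σ'_f = σ'_0 + Δσ = 52.578 + 119.08 = 171.66 kPa.
Normally consolidated clay, so the full stress increment lies on the virgin compression line:
S_c = C_c·H/(1+e₀)·log₁₀(σ'_f/σ'_0) = 0.24×6.7/(1+0.94)×log₁₀(171.66/52.578)
    = 0.82887 × 0.51387 = 0.4259 m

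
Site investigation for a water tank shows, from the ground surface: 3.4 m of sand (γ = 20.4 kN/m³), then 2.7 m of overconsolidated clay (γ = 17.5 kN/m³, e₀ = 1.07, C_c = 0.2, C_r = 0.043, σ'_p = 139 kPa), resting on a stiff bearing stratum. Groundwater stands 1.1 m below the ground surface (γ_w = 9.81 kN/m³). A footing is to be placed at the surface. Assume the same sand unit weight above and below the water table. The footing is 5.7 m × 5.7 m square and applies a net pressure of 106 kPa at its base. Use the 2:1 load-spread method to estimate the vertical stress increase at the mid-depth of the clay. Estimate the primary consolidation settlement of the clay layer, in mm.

S_c ≈ 10.7 mm

Mid-depth of clay below the ground surface: z = 3.4 + 2.7/2 = 4.75 m.
Total vertical stress at mid-clay: σ_v = 20.4×3.4 + 17.5×1.35 = 92.985 kPa.
Pore pressure: u = 9.81×(4.75 − 1.1) = 35.806 kPa.
Initial effective stress: σ'_0 = σ_v − u = 92.985 − 35.806 = 57.179 kPa.
Stress increase at mid-clay by the 2:1 spreading method:
Δσ = qBL/((B+z)(L+z)) = 106×5.7×5.7/((5.7+4.75)(5.7+4.75)) = 31.537 kPa
Final effective stress: σ'_f = 57.179 + 31.537 = 88.716 kPa.
σ'_f = 88.716 ≤ σ'_p = 139 kPa, so the clay remains overconsolidated and only the recompression index applies:
S_c = C_r·H/(1+e₀)·log₁₀(σ'_f/σ'_0) = 0.043×2.7/2.07×log₁₀(88.716/57.179)
    = 0.056085 × 0.19077 = 0.0107 m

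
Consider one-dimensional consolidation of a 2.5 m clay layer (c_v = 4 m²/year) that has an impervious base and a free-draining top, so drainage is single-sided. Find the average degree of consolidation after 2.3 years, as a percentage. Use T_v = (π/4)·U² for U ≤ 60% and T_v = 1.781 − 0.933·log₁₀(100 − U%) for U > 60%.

Drainage path length: H_d = H = 2.5 m (single drainage).
T_v = c_v·t/H_d² = 4×2.3/2.5² = 1.472.
T_v = 1.472 corresponds to the U > 60% branch:
U = 1 − 10^((1.781 − T_v)/0.933)/100 = 0.9786

U ≈ 97.9 %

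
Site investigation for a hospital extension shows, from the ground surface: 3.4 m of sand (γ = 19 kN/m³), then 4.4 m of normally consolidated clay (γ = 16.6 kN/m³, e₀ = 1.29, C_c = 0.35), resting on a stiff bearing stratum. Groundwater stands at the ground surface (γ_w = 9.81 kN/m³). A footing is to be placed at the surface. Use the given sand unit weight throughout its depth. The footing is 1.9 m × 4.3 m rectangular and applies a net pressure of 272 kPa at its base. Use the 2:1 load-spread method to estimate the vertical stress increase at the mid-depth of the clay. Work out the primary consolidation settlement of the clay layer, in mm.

S_c ≈ 146 mm

Mid-depth of clay below the ground surface: z = 3.4 + 4.4/2 = 5.6 m.
Total vertical stress at mid-clay: σ_v = 19×3.4 + 16.6×2.2 = 101.12 kPa.
Pore pressure: u = 9.81×(5.6 − 0) = 54.936 kPa.
Initial effective stress: σ'_0 = σ_v − u = 101.12 − 54.936 = 46.184 kPa.
Stress increase at mid-clay by the 2:1 spreading method:
Δσ = qBL/((B+z)(L+z)) = 272×1.9×4.3/((1.9+5.6)(4.3+5.6)) = 29.929 kPa
Final effective stress: σ'_f = σ'_0 + Δσ = 46.184 + 29.929 = 76.113 kPa.
Normally consolidated clay, so the full stress increment lies on the virgin compression line:
S_c = C_c·H/(1+e₀)·log₁₀(σ'_f/σ'_0) = 0.35×4.4/(1+1.29)×log₁₀(76.113/46.184)
    = 0.67249 × 0.21697 = 0.1459 m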